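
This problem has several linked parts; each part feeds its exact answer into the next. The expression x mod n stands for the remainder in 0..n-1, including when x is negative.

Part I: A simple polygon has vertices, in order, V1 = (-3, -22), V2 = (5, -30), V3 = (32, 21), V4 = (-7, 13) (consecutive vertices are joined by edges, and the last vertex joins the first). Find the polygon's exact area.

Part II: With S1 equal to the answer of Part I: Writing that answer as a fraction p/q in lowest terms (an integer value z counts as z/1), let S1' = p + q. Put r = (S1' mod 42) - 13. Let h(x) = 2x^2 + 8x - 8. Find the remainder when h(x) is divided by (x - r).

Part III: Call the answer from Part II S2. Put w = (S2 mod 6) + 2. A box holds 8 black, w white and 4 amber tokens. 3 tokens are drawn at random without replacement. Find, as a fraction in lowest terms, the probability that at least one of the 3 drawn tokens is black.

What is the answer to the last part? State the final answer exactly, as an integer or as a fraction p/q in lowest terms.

Part I: cross terms: (-3*-30 - 5*-22)=200, (5*21 - 32*-30)=1065, (32*13 - -7*21)=563, (-7*-22 - -3*13)=193; twice the area = |2021| = 2021; area = 2021/2; answer 2021/2
Part II: S1 = 2021/2; threaded value p + q = 2023; r = -6; remainder = value at the root: 2*(-6)^2 + 8*(-6)^1 - 8 = (72) + (-48) + (-8) = 16; answer 16
Part III: S2 = 16; w = 6; total draws C(18,3) = 816; complement C(10,3) = 120; favorable 816 - 120 = 696; P = 29/34; answer 29/34

29/34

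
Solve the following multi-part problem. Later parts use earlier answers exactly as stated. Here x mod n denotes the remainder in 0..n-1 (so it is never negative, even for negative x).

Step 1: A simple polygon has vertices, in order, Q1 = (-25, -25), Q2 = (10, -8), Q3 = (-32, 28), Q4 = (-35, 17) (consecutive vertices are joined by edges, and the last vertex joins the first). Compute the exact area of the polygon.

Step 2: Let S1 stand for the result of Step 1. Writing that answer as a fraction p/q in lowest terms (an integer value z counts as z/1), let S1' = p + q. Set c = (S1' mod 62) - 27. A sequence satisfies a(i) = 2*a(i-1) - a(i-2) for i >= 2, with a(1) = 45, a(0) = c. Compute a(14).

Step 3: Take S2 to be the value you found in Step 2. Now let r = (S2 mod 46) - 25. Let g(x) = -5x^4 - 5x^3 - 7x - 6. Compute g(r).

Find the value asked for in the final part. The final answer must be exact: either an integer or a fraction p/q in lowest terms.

-1634

Step 1: cross terms: (-25*-8 - 10*-25)=450, (10*28 - -32*-8)=24, (-32*17 - -35*28)=436, (-35*-25 - -25*17)=1300; twice the area = |2210| = 2210; area = 1105; answer 1105
Step 2: S1 = 1105; threaded value p + q = 1106; c = 25; a(2) = 2*(45) - 1*(25) = 65; iterating: a(2)=65, a(3)=85, a(4)=105, a(5)=125, a(6)=145, a(7)=165, a(8)=185, a(9)=205, a(10)=225, a(11)=245, a(12)=265, a(13)=285, a(14)=305; answer 305
Step 3: S2 = 305; r = 4; -5*(4)^4 - 5*(4)^3 - 7*(4)^1 - 6 = (-1280) + (-320) + (-28) + (-6) = -1634; answer -1634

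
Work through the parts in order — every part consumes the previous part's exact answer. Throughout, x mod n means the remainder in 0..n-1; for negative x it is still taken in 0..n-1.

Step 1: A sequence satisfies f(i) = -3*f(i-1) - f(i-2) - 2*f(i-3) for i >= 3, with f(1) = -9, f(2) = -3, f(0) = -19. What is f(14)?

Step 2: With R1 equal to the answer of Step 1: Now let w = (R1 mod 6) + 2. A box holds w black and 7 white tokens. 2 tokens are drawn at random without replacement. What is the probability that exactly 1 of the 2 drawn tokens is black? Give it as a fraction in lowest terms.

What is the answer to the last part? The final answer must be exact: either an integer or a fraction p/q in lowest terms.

Step 1: f(3) = -3*(-3) - 1*(-9) - 2*(-19) = 56; iterating: f(3)=56, f(4)=-147, f(5)=391, f(6)=-1138, f(7)=3317, f(8)=-9595, f(9)=27744, f(10)=-80271, f(11)=232259, f(12)=-671994, f(13)=1944265, f(14)=-5625319; answer -5625319
Step 2: R1 = -5625319; w = 7; total draws C(14,2) = 91; favorable C(7,1)*C(7,1) = 49; P = 7/13; answer 7/13

7/13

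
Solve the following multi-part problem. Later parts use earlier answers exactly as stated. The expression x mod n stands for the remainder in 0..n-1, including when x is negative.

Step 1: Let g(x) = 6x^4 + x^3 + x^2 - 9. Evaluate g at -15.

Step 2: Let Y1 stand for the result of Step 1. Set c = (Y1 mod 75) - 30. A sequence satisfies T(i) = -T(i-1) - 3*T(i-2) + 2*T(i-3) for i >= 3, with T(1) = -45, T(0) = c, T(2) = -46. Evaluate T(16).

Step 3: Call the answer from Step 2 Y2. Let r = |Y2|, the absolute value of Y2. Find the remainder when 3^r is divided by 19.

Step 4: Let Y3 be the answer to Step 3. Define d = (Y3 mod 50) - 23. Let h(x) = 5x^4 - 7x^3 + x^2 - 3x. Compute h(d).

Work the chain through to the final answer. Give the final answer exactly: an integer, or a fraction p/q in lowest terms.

4040

Step 1: 6*(-15)^4 + 1*(-15)^3 + 1*(-15)^2 - 9 = (303750) + (-3375) + (225) + (-9) = 300591; answer 300591
Step 2: Y1 = 300591; c = 36; T(3) = -1*(-46) - 3*(-45) + 2*(36) = 253; iterating: T(3)=253, T(4)=-205, T(5)=-646, T(6)=1767, T(7)=-239, T(8)=-6354, T(9)=10605, T(10)=7979, T(11)=-52502, T(12)=49775, T(13)=123689, T(14)=-378018, T(15)=106501, T(16)=1274931; answer 1274931
Step 3: Y2 = 1274931; r = 1274931; squarings mod 19: 3^1=3, 3^2=9, 3^4=5, 3^8=6, 3^16=17, 3^32=4, 3^64=16, 3^128=9, 3^256=5, 3^512=6, 3^1024=17, 3^2048=4, 3^4096=16, 3^8192=9, 3^16384=5, 3^32768=6, 3^65536=17, 3^131072=4, 3^262144=16, 3^524288=9, 3^1048576=5; 3^1274931 = 3^1 * 3^2 * 3^16 * 3^32 * 3^1024 * 3^4096 * 3^8192 * 3^16384 * 3^65536 * 3^131072 * 3^1048576 = 18 (mod 19); answer 18
Step 4: Y3 = 18; d = -5; 5*(-5)^4 - 7*(-5)^3 + 1*(-5)^2 - 3*(-5)^1 = (3125) + (875) + (25) + (15) = 4040; answer 4040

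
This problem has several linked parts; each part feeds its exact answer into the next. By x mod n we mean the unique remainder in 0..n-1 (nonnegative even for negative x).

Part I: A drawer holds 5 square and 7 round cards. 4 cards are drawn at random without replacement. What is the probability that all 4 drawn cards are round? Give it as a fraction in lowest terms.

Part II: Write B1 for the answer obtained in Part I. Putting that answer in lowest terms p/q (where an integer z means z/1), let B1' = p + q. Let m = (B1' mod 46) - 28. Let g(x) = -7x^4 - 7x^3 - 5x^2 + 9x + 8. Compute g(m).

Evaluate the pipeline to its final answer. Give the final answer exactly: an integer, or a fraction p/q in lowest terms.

Part I: total draws C(12,4) = 495; favorable C(7,4) = 35; P = 7/99; answer 7/99
Part II: B1 = 7/99; threaded value p + q = 106; m = -14; -7*(-14)^4 - 7*(-14)^3 - 5*(-14)^2 + 9*(-14)^1 + 8 = (-268912) + (19208) + (-980) + (-126) + (8) = -250802; answer -250802

-250802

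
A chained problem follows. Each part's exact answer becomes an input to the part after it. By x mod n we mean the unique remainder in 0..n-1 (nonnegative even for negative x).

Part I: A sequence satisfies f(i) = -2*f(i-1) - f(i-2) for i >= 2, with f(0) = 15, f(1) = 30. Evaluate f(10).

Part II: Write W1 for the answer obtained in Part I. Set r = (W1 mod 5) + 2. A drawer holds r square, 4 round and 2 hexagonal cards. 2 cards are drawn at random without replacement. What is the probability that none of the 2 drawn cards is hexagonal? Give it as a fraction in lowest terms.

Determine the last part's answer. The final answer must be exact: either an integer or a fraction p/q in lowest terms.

15/28

Part I: f(2) = -2*(30) - 1*(15) = -75; iterating: f(2)=-75, f(3)=120, f(4)=-165, f(5)=210, f(6)=-255, f(7)=300, f(8)=-345, f(9)=390, f(10)=-435; answer -435
Part II: W1 = -435; r = 2; total draws C(8,2) = 28; favorable C(6,2) = 15; P = 15/28; answer 15/28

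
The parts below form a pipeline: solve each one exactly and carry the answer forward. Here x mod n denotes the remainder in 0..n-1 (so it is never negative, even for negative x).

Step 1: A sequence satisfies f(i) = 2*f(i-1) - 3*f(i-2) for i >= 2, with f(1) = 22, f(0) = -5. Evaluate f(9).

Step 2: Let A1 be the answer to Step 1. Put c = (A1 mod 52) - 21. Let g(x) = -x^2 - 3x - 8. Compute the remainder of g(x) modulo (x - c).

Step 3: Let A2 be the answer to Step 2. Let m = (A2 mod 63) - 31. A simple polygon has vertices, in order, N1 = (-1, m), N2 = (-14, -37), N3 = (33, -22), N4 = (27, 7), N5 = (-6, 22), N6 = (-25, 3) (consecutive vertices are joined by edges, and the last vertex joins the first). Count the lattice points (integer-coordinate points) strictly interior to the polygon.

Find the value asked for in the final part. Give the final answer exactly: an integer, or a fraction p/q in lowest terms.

1923

Step 1: f(2) = 2*(22) - 3*(-5) = 59; iterating: f(2)=59, f(3)=52, f(4)=-73, f(5)=-302, f(6)=-385, f(7)=136, f(8)=1427, f(9)=2446; answer 2446
Step 2: A1 = 2446; c = -19; remainder = value at the root: -1*(-19)^2 - 3*(-19)^1 - 8 = (-361) + (57) + (-8) = -312; answer -312
Step 3: A2 = -312; m = -28; cross terms: (-1*-37 - -14*-28)=-355, (-14*-22 - 33*-37)=1529, (33*7 - 27*-22)=825, (27*22 - -6*7)=636, (-6*3 - -25*22)=532, (-25*-28 - -1*3)=703; twice the area = |3870| = 3870; area = 1935; boundary points = 1 + 1 + 1 + 3 + 19 + 1 = 26; strictly interior points = area - boundary/2 + 1 = 1923; answer 1923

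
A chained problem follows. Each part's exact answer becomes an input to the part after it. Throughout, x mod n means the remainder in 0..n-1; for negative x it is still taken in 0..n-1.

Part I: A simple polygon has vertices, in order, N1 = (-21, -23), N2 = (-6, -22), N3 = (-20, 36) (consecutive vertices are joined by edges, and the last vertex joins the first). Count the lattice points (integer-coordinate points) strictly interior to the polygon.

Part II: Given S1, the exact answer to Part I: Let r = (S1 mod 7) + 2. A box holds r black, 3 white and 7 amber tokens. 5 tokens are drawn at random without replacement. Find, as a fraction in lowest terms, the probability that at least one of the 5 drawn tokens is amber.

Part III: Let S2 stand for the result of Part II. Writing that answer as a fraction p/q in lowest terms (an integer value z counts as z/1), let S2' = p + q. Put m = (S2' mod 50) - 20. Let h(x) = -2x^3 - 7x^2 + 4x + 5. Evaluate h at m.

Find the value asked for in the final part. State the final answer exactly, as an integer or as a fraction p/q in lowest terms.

Part I: cross terms: (-21*-22 - -6*-23)=324, (-6*36 - -20*-22)=-656, (-20*-23 - -21*36)=1216; twice the area = |884| = 884; area = 442; boundary points = 1 + 2 + 1 = 4; strictly interior points = area - boundary/2 + 1 = 441; answer 441
Part II: S1 = 441; r = 2; total draws C(12,5) = 792; complement C(5,5) = 1; favorable 792 - 1 = 791; P = 791/792; answer 791/792
Part III: S2 = 791/792; threaded value p + q = 1583; m = 13; -2*(13)^3 - 7*(13)^2 + 4*(13)^1 + 5 = (-4394) + (-1183) + (52) + (5) = -5520; answer -5520

-5520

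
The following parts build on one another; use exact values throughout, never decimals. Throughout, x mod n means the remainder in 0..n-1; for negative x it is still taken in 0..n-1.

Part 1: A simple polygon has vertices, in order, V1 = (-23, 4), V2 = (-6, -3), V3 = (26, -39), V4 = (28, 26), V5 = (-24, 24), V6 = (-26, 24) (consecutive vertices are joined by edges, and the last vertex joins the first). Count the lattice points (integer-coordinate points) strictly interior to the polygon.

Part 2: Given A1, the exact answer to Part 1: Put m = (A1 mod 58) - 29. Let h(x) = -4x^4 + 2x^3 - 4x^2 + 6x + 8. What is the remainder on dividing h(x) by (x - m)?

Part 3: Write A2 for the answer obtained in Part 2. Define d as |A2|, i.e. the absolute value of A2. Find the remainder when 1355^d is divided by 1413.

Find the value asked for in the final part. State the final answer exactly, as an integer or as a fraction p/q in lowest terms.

Part 1: cross terms: (-23*-3 - -6*4)=93, (-6*-39 - 26*-3)=312, (26*26 - 28*-39)=1768, (28*24 - -24*26)=1296, (-24*24 - -26*24)=48, (-26*4 - -23*24)=448; twice the area = |3965| = 3965; area = 3965/2; boundary points = 1 + 4 + 1 + 2 + 2 + 1 = 11; strictly interior points = area - boundary/2 + 1 = 1978; answer 1978
Part 2: A1 = 1978; m = -23; remainder = value at the root: -4*(-23)^4 + 2*(-23)^3 - 4*(-23)^2 + 6*(-23)^1 + 8 = (-1119364) + (-24334) + (-2116) + (-138) + (8) = -1145944; answer -1145944
Part 3: A2 = -1145944; d = 1145944; squarings mod 1413: 1355^1=1355, 1355^2=538, 1355^4=1192, 1355^8=799, 1355^16=1138, 1355^32=736, 1355^64=517, 1355^128=232, 1355^256=130, 1355^512=1357, 1355^1024=310, 1355^2048=16, 1355^4096=256, 1355^8192=538, 1355^16384=1192, 1355^32768=799, 1355^65536=1138, 1355^131072=736, 1355^262144=517, 1355^524288=232, 1355^1048576=130; 1355^1145944 = 1355^8 * 1355^16 * 1355^64 * 1355^1024 * 1355^2048 * 1355^4096 * 1355^8192 * 1355^16384 * 1355^65536 * 1355^1048576 = 958 (mod 1413); answer 958

958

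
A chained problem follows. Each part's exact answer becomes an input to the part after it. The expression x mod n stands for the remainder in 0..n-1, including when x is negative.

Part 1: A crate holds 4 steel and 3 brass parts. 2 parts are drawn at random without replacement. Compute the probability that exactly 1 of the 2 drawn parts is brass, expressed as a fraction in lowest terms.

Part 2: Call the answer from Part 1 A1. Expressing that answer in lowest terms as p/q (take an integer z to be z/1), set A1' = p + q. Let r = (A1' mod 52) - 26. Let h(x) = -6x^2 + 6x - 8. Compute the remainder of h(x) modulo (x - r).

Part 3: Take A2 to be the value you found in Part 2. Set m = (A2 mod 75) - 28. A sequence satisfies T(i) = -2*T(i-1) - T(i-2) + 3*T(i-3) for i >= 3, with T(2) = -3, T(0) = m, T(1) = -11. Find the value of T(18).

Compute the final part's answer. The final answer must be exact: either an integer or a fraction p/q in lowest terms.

Part 1: total draws C(7,2) = 21; favorable C(3,1)*C(4,1) = 12; P = 4/7; answer 4/7
Part 2: A1 = 4/7; threaded value p + q = 11; r = -15; remainder = value at the root: -6*(-15)^2 + 6*(-15)^1 - 8 = (-1350) + (-90) + (-8) = -1448; answer -1448
Part 3: A2 = -1448; m = 24; T(3) = -2*(-3) - 1*(-11) + 3*(24) = 89; iterating: T(3)=89, T(4)=-208, T(5)=318, T(6)=-161, T(7)=-620, T(8)=2355, T(9)=-4573, T(10)=4931, T(11)=1776, T(12)=-22202, T(13)=57421, T(14)=-87312, T(15)=50597, T(16)=158381, T(17)=-629295, T(18)=1252000; answer 1252000

1252000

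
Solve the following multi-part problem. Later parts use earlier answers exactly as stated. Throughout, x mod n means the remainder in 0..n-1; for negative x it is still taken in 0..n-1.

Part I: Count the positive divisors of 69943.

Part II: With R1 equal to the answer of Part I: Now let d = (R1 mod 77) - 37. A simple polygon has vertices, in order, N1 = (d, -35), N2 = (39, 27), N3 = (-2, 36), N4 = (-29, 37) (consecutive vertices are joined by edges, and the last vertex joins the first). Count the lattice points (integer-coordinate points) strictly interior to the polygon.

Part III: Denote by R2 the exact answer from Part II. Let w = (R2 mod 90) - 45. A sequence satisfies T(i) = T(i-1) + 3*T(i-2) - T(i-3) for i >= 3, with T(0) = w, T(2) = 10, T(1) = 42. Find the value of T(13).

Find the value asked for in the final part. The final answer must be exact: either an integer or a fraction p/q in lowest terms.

Part I: 69943 = 23 * 3041; number of divisors = (1+1) * (1+1) = 4; answer 4
Part II: R1 = 4; d = -33; cross terms: (-33*27 - 39*-35)=474, (39*36 - -2*27)=1458, (-2*37 - -29*36)=970, (-29*-35 - -33*37)=2236; twice the area = |5138| = 5138; area = 2569; boundary points = 2 + 1 + 1 + 4 = 8; strictly interior points = area - boundary/2 + 1 = 2566; answer 2566
Part III: R2 = 2566; w = 1; T(3) = 1*(10) + 3*(42) - 1*(1) = 135; iterating: T(3)=135, T(4)=123, T(5)=518, T(6)=752, T(7)=2183, T(8)=3921, T(9)=9718, T(10)=19298, T(11)=44531, T(12)=92707, T(13)=207002; answer 207002

207002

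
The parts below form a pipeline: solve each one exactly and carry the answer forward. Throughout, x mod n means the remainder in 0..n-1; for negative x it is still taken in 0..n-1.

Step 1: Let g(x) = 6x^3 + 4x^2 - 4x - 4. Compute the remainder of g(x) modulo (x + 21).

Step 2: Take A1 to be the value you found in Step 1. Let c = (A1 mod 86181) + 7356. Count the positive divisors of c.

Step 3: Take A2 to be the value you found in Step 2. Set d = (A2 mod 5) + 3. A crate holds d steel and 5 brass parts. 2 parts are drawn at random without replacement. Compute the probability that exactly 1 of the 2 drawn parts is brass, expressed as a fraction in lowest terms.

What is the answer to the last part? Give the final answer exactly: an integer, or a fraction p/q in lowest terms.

Step 1: remainder = value at the root: 6*(-21)^3 + 4*(-21)^2 - 4*(-21)^1 - 4 = (-55566) + (1764) + (84) + (-4) = -53722; answer -53722
Step 2: A1 = -53722; c = 39815; 39815 = 5 * 7963; number of divisors = (1+1) * (1+1) = 4; answer 4
Step 3: A2 = 4; d = 7; total draws C(12,2) = 66; favorable C(5,1)*C(7,1) = 35; P = 35/66; answer 35/66

35/66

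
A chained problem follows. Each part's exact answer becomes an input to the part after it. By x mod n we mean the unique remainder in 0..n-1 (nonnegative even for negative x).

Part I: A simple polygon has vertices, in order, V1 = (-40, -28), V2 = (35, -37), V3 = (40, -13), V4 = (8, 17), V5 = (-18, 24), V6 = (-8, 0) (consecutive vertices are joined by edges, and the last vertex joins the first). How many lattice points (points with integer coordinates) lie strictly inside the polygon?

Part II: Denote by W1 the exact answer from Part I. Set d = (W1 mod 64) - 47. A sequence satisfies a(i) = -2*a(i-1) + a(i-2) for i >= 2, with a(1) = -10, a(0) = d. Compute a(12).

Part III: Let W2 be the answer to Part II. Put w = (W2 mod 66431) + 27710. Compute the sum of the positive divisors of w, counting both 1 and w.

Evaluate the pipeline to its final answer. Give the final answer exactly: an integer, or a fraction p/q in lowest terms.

49920

Part I: cross terms: (-40*-37 - 35*-28)=2460, (35*-13 - 40*-37)=1025, (40*17 - 8*-13)=784, (8*24 - -18*17)=498, (-18*0 - -8*24)=192, (-8*-28 - -40*0)=224; twice the area = |5183| = 5183; area = 5183/2; boundary points = 3 + 1 + 2 + 1 + 2 + 4 = 13; strictly interior points = area - boundary/2 + 1 = 2586; answer 2586
Part II: W1 = 2586; d = -21; a(2) = -2*(-10) + 1*(-21) = -1; iterating: a(2)=-1, a(3)=-8, a(4)=15, a(5)=-38, a(6)=91, a(7)=-220, a(8)=531, a(9)=-1282, a(10)=3095, a(11)=-7472, a(12)=18039; answer 18039
Part III: W2 = 18039; w = 45749; 45749 = 11 * 4159; sigma = (1 + 11) * (1 + 4159) = 12 * 4160 = 49920; answer 49920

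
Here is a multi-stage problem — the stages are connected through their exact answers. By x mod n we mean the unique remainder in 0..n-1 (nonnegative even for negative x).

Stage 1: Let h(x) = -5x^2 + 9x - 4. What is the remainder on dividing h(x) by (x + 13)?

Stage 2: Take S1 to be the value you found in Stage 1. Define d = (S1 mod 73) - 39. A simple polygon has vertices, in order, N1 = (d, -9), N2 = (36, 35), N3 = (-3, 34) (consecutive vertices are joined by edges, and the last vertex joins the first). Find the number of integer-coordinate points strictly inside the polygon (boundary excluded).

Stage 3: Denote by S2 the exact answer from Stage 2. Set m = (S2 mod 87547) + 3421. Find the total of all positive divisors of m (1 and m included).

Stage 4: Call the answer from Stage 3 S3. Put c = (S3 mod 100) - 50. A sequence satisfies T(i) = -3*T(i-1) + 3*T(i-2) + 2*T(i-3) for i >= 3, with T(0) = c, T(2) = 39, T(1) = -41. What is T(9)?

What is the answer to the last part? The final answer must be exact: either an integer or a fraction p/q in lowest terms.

Stage 1: remainder = value at the root: -5*(-13)^2 + 9*(-13)^1 - 4 = (-845) + (-117) + (-4) = -966; answer -966
Stage 2: S1 = -966; d = 17; cross terms: (17*35 - 36*-9)=919, (36*34 - -3*35)=1329, (-3*-9 - 17*34)=-551; twice the area = |1697| = 1697; area = 1697/2; boundary points = 1 + 1 + 1 = 3; strictly interior points = area - boundary/2 + 1 = 848; answer 848
Stage 3: S2 = 848; m = 4269; 4269 = 3 * 1423; sigma = (1 + 3) * (1 + 1423) = 4 * 1424 = 5696; answer 5696
Stage 4: S3 = 5696; c = 46; T(3) = -3*(39) + 3*(-41) + 2*(46) = -148; iterating: T(3)=-148, T(4)=479, T(5)=-1803, T(6)=6550, T(7)=-24101, T(8)=88347, T(9)=-324244; answer -324244

-324244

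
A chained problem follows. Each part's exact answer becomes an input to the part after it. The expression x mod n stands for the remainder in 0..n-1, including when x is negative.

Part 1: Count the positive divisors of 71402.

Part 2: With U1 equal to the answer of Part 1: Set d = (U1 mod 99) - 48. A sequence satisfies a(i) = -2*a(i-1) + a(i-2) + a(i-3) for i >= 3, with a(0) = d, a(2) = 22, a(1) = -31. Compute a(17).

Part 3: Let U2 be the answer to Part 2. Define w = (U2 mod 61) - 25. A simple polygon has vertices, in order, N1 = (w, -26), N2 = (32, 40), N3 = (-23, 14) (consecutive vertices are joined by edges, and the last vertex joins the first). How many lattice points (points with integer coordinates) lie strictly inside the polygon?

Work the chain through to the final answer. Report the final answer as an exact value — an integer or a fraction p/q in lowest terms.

1500

Part 1: 71402 = 2 * 19 * 1879; number of divisors = (1+1) * (1+1) * (1+1) = 8; answer 8
Part 2: U1 = 8; d = -40; a(3) = -2*(22) + 1*(-31) + 1*(-40) = -115; iterating: a(3)=-115, a(4)=221, a(5)=-535, a(6)=1176, a(7)=-2666, a(8)=5973, a(9)=-13436, a(10)=30179, a(11)=-67821, a(12)=152385, a(13)=-342412, a(14)=769388, a(15)=-1728803, a(16)=3884582, a(17)=-8728579; answer -8728579
Part 3: U2 = -8728579; w = 8; cross terms: (8*40 - 32*-26)=1152, (32*14 - -23*40)=1368, (-23*-26 - 8*14)=486; twice the area = |3006| = 3006; area = 1503; boundary points = 6 + 1 + 1 = 8; strictly interior points = area - boundary/2 + 1 = 1500; answer 1500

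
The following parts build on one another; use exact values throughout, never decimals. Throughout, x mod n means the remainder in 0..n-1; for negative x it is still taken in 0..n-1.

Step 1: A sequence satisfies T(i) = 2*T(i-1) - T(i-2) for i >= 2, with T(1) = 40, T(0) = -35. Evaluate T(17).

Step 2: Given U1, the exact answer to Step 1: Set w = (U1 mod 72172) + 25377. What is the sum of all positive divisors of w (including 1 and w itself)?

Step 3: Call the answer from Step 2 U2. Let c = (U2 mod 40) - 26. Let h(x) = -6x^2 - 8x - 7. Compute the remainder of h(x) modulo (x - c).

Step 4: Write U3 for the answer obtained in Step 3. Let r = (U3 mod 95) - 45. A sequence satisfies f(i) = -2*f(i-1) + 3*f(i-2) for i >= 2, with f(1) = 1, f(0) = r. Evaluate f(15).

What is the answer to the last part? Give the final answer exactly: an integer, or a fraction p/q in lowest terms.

21523357

Step 1: T(2) = 2*(40) - 1*(-35) = 115; iterating: T(2)=115, T(3)=190, T(4)=265, T(5)=340, T(6)=415, T(7)=490, T(8)=565, T(9)=640, T(10)=715, T(11)=790, T(12)=865, T(13)=940, T(14)=1015, T(15)=1090, T(16)=1165, T(17)=1240; answer 1240
Step 2: U1 = 1240; w = 26617; 26617 = 43 * 619; sigma = (1 + 43) * (1 + 619) = 44 * 620 = 27280; answer 27280
Step 3: U2 = 27280; c = -26; remainder = value at the root: -6*(-26)^2 - 8*(-26)^1 - 7 = (-4056) + (208) + (-7) = -3855; answer -3855
Step 4: U3 = -3855; r = -5; f(2) = -2*(1) + 3*(-5) = -17; iterating: f(2)=-17, f(3)=37, f(4)=-125, f(5)=361, f(6)=-1097, f(7)=3277, f(8)=-9845, f(9)=29521, f(10)=-88577, f(11)=265717, f(12)=-797165, f(13)=2391481, f(14)=-7174457, f(15)=21523357; answer 21523357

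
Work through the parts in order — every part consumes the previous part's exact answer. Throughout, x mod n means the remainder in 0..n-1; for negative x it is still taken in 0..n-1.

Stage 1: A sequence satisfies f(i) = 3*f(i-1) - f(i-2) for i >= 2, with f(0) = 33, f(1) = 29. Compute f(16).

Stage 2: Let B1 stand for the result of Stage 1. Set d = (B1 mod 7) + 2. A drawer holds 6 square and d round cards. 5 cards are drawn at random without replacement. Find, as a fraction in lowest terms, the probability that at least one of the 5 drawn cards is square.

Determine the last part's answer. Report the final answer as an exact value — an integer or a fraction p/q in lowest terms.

422/429

Stage 1: f(2) = 3*(29) - 1*(33) = 54; iterating: f(2)=54, f(3)=133, f(4)=345, f(5)=902, f(6)=2361, f(7)=6181, f(8)=16182, f(9)=42365, f(10)=110913, f(11)=290374, f(12)=760209, f(13)=1990253, f(14)=5210550, f(15)=13641397, f(16)=35713641; answer 35713641
Stage 2: B1 = 35713641; d = 7; total draws C(13,5) = 1287; complement C(7,5) = 21; favorable 1287 - 21 = 1266; P = 422/429; answer 422/429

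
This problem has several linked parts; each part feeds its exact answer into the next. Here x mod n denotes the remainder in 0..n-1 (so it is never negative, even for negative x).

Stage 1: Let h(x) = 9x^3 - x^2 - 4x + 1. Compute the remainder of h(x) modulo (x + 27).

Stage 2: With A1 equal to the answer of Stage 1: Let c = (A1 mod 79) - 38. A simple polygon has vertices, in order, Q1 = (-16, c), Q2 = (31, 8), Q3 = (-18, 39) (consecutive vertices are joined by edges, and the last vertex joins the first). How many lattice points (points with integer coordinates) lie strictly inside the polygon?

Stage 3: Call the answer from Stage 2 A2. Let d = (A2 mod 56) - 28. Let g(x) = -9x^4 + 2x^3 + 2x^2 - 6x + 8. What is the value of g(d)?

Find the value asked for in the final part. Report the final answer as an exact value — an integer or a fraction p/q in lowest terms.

Stage 1: remainder = value at the root: 9*(-27)^3 - 1*(-27)^2 - 4*(-27)^1 + 1 = (-177147) + (-729) + (108) + (1) = -177767; answer -177767
Stage 2: A1 = -177767; c = 24; cross terms: (-16*8 - 31*24)=-872, (31*39 - -18*8)=1353, (-18*24 - -16*39)=192; twice the area = |673| = 673; area = 673/2; boundary points = 1 + 1 + 1 = 3; strictly interior points = area - boundary/2 + 1 = 336; answer 336
Stage 3: A2 = 336; d = -28; -9*(-28)^4 + 2*(-28)^3 + 2*(-28)^2 - 6*(-28)^1 + 8 = (-5531904) + (-43904) + (1568) + (168) + (8) = -5574064; answer -5574064

-5574064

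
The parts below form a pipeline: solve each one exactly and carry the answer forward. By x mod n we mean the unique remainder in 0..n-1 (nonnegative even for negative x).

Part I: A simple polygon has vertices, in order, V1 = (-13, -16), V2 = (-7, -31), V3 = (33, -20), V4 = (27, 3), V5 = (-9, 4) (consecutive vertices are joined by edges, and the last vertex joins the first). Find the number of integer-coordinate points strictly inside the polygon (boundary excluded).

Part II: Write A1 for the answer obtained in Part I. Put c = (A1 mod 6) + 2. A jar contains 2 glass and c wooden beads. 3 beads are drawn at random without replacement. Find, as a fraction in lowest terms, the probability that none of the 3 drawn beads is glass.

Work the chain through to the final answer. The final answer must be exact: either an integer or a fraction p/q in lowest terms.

Part I: cross terms: (-13*-31 - -7*-16)=291, (-7*-20 - 33*-31)=1163, (33*3 - 27*-20)=639, (27*4 - -9*3)=135, (-9*-16 - -13*4)=196; twice the area = |2424| = 2424; area = 1212; boundary points = 3 + 1 + 1 + 1 + 4 = 10; strictly interior points = area - boundary/2 + 1 = 1208; answer 1208
Part II: A1 = 1208; c = 4; total draws C(6,3) = 20; favorable C(4,3) = 4; P = 1/5; answer 1/5

1/5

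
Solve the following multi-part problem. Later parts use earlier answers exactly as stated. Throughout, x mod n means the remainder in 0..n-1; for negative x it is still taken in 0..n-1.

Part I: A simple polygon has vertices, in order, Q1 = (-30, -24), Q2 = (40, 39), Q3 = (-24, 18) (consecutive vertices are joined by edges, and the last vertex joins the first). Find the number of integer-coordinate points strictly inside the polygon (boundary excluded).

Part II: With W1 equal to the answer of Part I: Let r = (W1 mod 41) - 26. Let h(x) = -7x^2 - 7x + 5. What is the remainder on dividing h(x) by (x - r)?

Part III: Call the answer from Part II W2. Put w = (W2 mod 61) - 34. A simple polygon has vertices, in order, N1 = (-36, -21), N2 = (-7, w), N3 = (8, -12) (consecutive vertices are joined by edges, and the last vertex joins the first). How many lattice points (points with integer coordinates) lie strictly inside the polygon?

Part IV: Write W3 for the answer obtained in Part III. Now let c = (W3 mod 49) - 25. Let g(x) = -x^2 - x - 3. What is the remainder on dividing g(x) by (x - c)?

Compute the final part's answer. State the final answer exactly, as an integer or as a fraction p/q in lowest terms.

Part I: cross terms: (-30*39 - 40*-24)=-210, (40*18 - -24*39)=1656, (-24*-24 - -30*18)=1116; twice the area = |2562| = 2562; area = 1281; boundary points = 7 + 1 + 6 = 14; strictly interior points = area - boundary/2 + 1 = 1275; answer 1275
Part II: W1 = 1275; r = -22; remainder = value at the root: -7*(-22)^2 - 7*(-22)^1 + 5 = (-3388) + (154) + (5) = -3229; answer -3229
Part III: W2 = -3229; w = -30; cross terms: (-36*-30 - -7*-21)=933, (-7*-12 - 8*-30)=324, (8*-21 - -36*-12)=-600; twice the area = |657| = 657; area = 657/2; boundary points = 1 + 3 + 1 = 5; strictly interior points = area - boundary/2 + 1 = 327; answer 327
Part IV: W3 = 327; c = 8; remainder = value at the root: -1*(8)^2 - 1*(8)^1 - 3 = (-64) + (-8) + (-3) = -75; answer -75

-75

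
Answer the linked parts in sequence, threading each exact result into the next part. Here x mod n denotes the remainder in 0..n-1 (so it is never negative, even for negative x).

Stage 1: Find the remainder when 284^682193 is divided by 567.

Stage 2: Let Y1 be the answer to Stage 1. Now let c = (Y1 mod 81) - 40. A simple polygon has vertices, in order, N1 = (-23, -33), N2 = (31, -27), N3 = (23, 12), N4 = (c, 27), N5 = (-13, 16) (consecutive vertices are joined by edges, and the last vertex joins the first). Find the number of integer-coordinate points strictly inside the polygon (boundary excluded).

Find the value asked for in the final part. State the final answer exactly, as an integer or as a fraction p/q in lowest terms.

Stage 1: squarings mod 567: 284^1=284, 284^2=142, 284^4=319, 284^8=268, 284^16=382, 284^32=205, 284^64=67, 284^128=520, 284^256=508, 284^512=79, 284^1024=4, 284^2048=16, 284^4096=256, 284^8192=331, 284^16384=130, 284^32768=457, 284^65536=193, 284^131072=394, 284^262144=445, 284^524288=142; 284^682193 = 284^1 * 284^16 * 284^64 * 284^128 * 284^2048 * 284^8192 * 284^16384 * 284^131072 * 284^524288 = 317 (mod 567); answer 317
Stage 2: Y1 = 317; c = 34; cross terms: (-23*-27 - 31*-33)=1644, (31*12 - 23*-27)=993, (23*27 - 34*12)=213, (34*16 - -13*27)=895, (-13*-33 - -23*16)=797; twice the area = |4542| = 4542; area = 2271; boundary points = 6 + 1 + 1 + 1 + 1 = 10; strictly interior points = area - boundary/2 + 1 = 2267; answer 2267

2267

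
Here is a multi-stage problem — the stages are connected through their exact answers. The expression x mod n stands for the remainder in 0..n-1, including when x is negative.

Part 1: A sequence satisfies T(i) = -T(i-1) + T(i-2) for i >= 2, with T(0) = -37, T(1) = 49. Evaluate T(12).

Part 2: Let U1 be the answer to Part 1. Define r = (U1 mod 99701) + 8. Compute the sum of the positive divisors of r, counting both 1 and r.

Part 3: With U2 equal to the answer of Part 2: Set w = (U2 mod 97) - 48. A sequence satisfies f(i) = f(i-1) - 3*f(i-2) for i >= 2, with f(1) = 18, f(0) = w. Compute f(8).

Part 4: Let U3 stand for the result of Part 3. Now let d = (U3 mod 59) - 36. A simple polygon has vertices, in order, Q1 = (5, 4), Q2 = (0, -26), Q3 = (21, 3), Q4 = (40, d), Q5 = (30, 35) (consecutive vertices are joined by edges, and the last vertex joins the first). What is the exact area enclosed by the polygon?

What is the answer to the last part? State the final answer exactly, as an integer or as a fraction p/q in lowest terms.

942

Part 1: T(2) = -1*(49) + 1*(-37) = -86; iterating: T(2)=-86, T(3)=135, T(4)=-221, T(5)=356, T(6)=-577, T(7)=933, T(8)=-1510, T(9)=2443, T(10)=-3953, T(11)=6396, T(12)=-10349; answer -10349
Part 2: U1 = -10349; r = 89360; 89360 = 2^4 * 5 * 1117; sigma = (1 + 2 + 4 + 8 + 16) * (1 + 5) * (1 + 1117) = 31 * 6 * 1118 = 207948; answer 207948
Part 3: U2 = 207948; w = 29; f(2) = 1*(18) - 3*(29) = -69; iterating: f(2)=-69, f(3)=-123, f(4)=84, f(5)=453, f(6)=201, f(7)=-1158, f(8)=-1761; answer -1761
Part 4: U3 = -1761; d = -27; cross terms: (5*-26 - 0*4)=-130, (0*3 - 21*-26)=546, (21*-27 - 40*3)=-687, (40*35 - 30*-27)=2210, (30*4 - 5*35)=-55; twice the area = |1884| = 1884; area = 942; answer 942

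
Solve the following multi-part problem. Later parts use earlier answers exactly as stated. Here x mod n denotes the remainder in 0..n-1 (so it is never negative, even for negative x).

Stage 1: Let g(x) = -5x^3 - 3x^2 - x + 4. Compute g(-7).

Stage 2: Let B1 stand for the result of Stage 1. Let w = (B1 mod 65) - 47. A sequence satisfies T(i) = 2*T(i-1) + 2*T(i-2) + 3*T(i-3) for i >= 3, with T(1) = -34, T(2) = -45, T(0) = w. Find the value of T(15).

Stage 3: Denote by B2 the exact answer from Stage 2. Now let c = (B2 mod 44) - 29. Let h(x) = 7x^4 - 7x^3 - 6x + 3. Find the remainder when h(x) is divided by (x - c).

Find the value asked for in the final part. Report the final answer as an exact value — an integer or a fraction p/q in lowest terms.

Stage 1: -5*(-7)^3 - 3*(-7)^2 - 1*(-7)^1 + 4 = (1715) + (-147) + (7) + (4) = 1579; answer 1579
Stage 2: B1 = 1579; w = -28; T(3) = 2*(-45) + 2*(-34) + 3*(-28) = -242; iterating: T(3)=-242, T(4)=-676, T(5)=-1971, T(6)=-6020, T(7)=-18010, T(8)=-53973, T(9)=-162026, T(10)=-486028, T(11)=-1458027, T(12)=-4374188, T(13)=-13122514, T(14)=-39367485, T(15)=-118102562; answer -118102562
Stage 3: B2 = -118102562; c = 9; remainder = value at the root: 7*(9)^4 - 7*(9)^3 - 6*(9)^1 + 3 = (45927) + (-5103) + (-54) + (3) = 40773; answer 40773

40773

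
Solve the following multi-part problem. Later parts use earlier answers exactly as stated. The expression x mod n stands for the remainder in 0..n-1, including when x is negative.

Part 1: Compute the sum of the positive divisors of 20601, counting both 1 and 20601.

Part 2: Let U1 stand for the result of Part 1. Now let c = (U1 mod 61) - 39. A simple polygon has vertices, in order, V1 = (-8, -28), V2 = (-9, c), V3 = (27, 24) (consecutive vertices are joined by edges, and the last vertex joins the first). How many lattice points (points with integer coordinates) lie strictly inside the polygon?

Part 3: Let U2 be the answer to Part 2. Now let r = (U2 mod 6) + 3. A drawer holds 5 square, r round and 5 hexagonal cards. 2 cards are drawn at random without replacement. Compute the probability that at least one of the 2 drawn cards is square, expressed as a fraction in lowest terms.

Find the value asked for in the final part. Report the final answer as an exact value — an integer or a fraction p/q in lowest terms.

25/39

Part 1: 20601 = 3^3 * 7 * 109; sigma = (1 + 3 + 9 + 27) * (1 + 7) * (1 + 109) = 40 * 8 * 110 = 35200; answer 35200
Part 2: U1 = 35200; c = -36; cross terms: (-8*-36 - -9*-28)=36, (-9*24 - 27*-36)=756, (27*-28 - -8*24)=-564; twice the area = |228| = 228; area = 114; boundary points = 1 + 12 + 1 = 14; strictly interior points = area - boundary/2 + 1 = 108; answer 108
Part 3: U2 = 108; r = 3; total draws C(13,2) = 78; complement C(8,2) = 28; favorable 78 - 28 = 50; P = 25/39; answer 25/39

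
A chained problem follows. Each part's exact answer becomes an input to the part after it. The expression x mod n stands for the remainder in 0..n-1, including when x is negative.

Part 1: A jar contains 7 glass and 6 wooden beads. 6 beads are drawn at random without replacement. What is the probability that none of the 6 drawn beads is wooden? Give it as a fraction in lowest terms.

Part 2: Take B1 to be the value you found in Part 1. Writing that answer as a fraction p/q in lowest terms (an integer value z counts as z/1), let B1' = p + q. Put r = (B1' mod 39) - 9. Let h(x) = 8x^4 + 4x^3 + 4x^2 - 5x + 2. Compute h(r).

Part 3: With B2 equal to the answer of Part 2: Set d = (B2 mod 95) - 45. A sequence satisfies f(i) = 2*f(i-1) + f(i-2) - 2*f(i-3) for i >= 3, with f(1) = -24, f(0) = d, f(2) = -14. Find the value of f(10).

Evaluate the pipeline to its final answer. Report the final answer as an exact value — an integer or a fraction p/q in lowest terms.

666

Part 1: total draws C(13,6) = 1716; favorable C(7,6) = 7; P = 7/1716; answer 7/1716
Part 2: B1 = 7/1716; threaded value p + q = 1723; r = -2; 8*(-2)^4 + 4*(-2)^3 + 4*(-2)^2 - 5*(-2)^1 + 2 = (128) + (-32) + (16) + (10) + (2) = 124; answer 124
Part 3: B2 = 124; d = -16; f(3) = 2*(-14) + 1*(-24) - 2*(-16) = -20; iterating: f(3)=-20, f(4)=-6, f(5)=-4, f(6)=26, f(7)=60, f(8)=154, f(9)=316, f(10)=666; answer 666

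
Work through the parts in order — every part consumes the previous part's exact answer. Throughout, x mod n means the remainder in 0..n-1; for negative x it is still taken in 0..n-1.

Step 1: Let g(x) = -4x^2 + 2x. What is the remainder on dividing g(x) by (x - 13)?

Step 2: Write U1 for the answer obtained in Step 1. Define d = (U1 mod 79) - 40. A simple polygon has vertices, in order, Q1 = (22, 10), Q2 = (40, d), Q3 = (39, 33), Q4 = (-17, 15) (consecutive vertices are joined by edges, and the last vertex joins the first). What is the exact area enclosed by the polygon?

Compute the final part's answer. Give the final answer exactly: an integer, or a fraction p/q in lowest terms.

Step 1: remainder = value at the root: -4*(13)^2 + 2*(13)^1 = (-676) + (26) = -650; answer -650
Step 2: U1 = -650; d = 21; cross terms: (22*21 - 40*10)=62, (40*33 - 39*21)=501, (39*15 - -17*33)=1146, (-17*10 - 22*15)=-500; twice the area = |1209| = 1209; area = 1209/2; answer 1209/2

1209/2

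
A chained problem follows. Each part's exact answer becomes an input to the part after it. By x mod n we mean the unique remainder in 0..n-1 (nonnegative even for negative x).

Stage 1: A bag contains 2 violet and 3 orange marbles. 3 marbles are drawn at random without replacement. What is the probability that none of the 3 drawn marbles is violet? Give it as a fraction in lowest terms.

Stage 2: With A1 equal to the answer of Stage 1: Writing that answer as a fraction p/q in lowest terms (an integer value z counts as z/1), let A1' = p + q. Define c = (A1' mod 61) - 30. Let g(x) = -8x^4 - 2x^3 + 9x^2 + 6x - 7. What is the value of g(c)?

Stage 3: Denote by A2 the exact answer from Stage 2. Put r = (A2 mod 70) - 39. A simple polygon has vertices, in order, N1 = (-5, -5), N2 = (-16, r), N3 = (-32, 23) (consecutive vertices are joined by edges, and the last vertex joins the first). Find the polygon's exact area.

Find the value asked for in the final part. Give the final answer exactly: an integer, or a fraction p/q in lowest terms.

Stage 1: total draws C(5,3) = 10; favorable C(3,3) = 1; P = 1/10; answer 1/10
Stage 2: A1 = 1/10; threaded value p + q = 11; c = -19; -8*(-19)^4 - 2*(-19)^3 + 9*(-19)^2 + 6*(-19)^1 - 7 = (-1042568) + (13718) + (3249) + (-114) + (-7) = -1025722; answer -1025722
Stage 3: A2 = -1025722; r = 19; cross terms: (-5*19 - -16*-5)=-175, (-16*23 - -32*19)=240, (-32*-5 - -5*23)=275; twice the area = |340| = 340; area = 170; answer 170

170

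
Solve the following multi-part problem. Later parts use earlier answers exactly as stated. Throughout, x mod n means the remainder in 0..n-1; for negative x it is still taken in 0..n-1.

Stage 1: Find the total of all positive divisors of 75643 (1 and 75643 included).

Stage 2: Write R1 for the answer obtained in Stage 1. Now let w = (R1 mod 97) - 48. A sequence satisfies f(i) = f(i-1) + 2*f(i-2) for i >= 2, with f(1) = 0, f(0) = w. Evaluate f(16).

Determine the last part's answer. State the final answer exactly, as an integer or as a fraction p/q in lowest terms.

Stage 1: 75643 = 67 * 1129; sigma = (1 + 67) * (1 + 1129) = 68 * 1130 = 76840; answer 76840
Stage 2: R1 = 76840; w = -32; f(2) = 1*(0) + 2*(-32) = -64; iterating: f(2)=-64, f(3)=-64, f(4)=-192, f(5)=-320, f(6)=-704, f(7)=-1344, f(8)=-2752, f(9)=-5440, f(10)=-10944, f(11)=-21824, f(12)=-43712, f(13)=-87360, f(14)=-174784, f(15)=-349504, f(16)=-699072; answer -699072

-699072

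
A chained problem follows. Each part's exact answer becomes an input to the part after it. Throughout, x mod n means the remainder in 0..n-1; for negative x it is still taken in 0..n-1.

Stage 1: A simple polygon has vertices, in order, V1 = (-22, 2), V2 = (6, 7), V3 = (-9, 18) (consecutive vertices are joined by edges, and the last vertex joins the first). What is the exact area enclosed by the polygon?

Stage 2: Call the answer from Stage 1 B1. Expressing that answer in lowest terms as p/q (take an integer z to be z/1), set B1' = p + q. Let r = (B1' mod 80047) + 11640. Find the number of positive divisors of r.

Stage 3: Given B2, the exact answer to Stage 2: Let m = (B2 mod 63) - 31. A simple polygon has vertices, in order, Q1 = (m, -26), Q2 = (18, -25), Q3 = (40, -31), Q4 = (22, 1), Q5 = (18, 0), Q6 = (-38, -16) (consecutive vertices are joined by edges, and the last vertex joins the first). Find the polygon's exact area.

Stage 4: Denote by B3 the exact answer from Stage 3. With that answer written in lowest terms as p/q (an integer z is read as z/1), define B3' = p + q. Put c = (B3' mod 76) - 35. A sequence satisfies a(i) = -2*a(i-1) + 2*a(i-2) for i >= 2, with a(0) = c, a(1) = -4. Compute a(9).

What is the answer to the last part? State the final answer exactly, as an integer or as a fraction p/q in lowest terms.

-45632

Stage 1: cross terms: (-22*7 - 6*2)=-166, (6*18 - -9*7)=171, (-9*2 - -22*18)=378; twice the area = |383| = 383; area = 383/2; answer 383/2
Stage 2: B1 = 383/2; threaded value p + q = 385; r = 12025; 12025 = 5^2 * 13 * 37; number of divisors = (2+1) * (1+1) * (1+1) = 12; answer 12
Stage 3: B2 = 12; m = -19; cross terms: (-19*-25 - 18*-26)=943, (18*-31 - 40*-25)=442, (40*1 - 22*-31)=722, (22*0 - 18*1)=-18, (18*-16 - -38*0)=-288, (-38*-26 - -19*-16)=684; twice the area = |2485| = 2485; area = 2485/2; answer 2485/2
Stage 4: B3 = 2485/2; threaded value p + q = 2487; c = 20; a(2) = -2*(-4) + 2*(20) = 48; iterating: a(2)=48, a(3)=-104, a(4)=304, a(5)=-816, a(6)=2240, a(7)=-6112, a(8)=16704, a(9)=-45632; answer -45632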